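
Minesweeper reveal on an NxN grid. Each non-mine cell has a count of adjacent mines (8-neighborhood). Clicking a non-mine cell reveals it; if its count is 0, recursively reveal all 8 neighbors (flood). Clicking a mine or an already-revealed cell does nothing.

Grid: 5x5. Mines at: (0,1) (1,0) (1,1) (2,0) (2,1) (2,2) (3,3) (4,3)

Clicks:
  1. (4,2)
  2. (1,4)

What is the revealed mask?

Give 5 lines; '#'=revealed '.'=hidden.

Click 1 (4,2) count=2: revealed 1 new [(4,2)] -> total=1
Click 2 (1,4) count=0: revealed 8 new [(0,2) (0,3) (0,4) (1,2) (1,3) (1,4) (2,3) (2,4)] -> total=9

Answer: ..###
..###
...##
.....
..#..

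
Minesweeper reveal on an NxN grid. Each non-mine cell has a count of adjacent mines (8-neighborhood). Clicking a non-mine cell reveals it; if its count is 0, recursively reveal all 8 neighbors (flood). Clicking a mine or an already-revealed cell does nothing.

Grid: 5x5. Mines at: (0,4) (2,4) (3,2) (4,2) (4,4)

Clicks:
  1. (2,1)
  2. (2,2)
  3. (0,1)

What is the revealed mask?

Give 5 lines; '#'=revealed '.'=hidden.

Answer: ####.
####.
####.
##...
##...

Derivation:
Click 1 (2,1) count=1: revealed 1 new [(2,1)] -> total=1
Click 2 (2,2) count=1: revealed 1 new [(2,2)] -> total=2
Click 3 (0,1) count=0: revealed 14 new [(0,0) (0,1) (0,2) (0,3) (1,0) (1,1) (1,2) (1,3) (2,0) (2,3) (3,0) (3,1) (4,0) (4,1)] -> total=16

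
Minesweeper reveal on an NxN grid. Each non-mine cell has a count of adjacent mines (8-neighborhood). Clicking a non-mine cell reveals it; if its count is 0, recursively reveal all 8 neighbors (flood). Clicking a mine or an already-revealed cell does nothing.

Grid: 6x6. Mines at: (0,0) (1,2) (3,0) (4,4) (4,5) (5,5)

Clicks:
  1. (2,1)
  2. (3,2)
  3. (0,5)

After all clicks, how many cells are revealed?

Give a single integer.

Click 1 (2,1) count=2: revealed 1 new [(2,1)] -> total=1
Click 2 (3,2) count=0: revealed 13 new [(2,2) (2,3) (3,1) (3,2) (3,3) (4,0) (4,1) (4,2) (4,3) (5,0) (5,1) (5,2) (5,3)] -> total=14
Click 3 (0,5) count=0: revealed 10 new [(0,3) (0,4) (0,5) (1,3) (1,4) (1,5) (2,4) (2,5) (3,4) (3,5)] -> total=24

Answer: 24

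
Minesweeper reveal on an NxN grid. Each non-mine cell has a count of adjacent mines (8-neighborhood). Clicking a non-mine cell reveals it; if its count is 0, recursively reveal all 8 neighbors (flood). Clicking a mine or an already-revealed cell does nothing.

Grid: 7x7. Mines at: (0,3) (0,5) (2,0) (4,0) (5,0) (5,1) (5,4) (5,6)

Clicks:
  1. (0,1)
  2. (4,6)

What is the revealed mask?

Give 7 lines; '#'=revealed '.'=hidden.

Click 1 (0,1) count=0: revealed 6 new [(0,0) (0,1) (0,2) (1,0) (1,1) (1,2)] -> total=6
Click 2 (4,6) count=1: revealed 1 new [(4,6)] -> total=7

Answer: ###....
###....
.......
.......
......#
.......
.......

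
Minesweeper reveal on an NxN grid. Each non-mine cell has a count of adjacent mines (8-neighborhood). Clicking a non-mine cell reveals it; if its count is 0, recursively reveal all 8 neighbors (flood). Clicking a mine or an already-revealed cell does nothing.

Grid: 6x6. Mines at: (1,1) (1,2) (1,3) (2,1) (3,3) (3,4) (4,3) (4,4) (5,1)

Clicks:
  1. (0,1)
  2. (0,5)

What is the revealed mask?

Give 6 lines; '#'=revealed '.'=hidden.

Click 1 (0,1) count=2: revealed 1 new [(0,1)] -> total=1
Click 2 (0,5) count=0: revealed 6 new [(0,4) (0,5) (1,4) (1,5) (2,4) (2,5)] -> total=7

Answer: .#..##
....##
....##
......
......
......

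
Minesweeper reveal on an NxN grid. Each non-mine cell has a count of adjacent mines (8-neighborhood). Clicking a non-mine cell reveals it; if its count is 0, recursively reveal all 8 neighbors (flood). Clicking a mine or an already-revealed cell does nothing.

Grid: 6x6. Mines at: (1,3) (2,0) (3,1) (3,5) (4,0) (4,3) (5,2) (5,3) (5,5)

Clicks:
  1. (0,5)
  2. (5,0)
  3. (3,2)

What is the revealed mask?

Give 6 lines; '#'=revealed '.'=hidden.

Answer: ....##
....##
....##
..#...
......
#.....

Derivation:
Click 1 (0,5) count=0: revealed 6 new [(0,4) (0,5) (1,4) (1,5) (2,4) (2,5)] -> total=6
Click 2 (5,0) count=1: revealed 1 new [(5,0)] -> total=7
Click 3 (3,2) count=2: revealed 1 new [(3,2)] -> total=8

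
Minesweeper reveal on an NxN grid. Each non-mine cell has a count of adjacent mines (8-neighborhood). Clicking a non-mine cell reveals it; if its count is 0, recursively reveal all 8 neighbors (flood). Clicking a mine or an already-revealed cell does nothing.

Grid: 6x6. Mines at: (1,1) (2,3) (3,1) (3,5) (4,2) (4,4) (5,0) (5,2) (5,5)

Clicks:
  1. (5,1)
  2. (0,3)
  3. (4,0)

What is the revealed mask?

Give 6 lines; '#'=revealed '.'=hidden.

Answer: ..####
..####
....##
......
#.....
.#....

Derivation:
Click 1 (5,1) count=3: revealed 1 new [(5,1)] -> total=1
Click 2 (0,3) count=0: revealed 10 new [(0,2) (0,3) (0,4) (0,5) (1,2) (1,3) (1,4) (1,5) (2,4) (2,5)] -> total=11
Click 3 (4,0) count=2: revealed 1 new [(4,0)] -> total=12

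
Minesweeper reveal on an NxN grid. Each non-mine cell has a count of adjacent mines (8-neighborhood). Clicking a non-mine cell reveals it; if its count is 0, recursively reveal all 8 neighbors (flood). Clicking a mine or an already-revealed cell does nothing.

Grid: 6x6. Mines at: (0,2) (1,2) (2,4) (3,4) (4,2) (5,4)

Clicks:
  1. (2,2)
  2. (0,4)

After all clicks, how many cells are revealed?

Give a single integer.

Answer: 7

Derivation:
Click 1 (2,2) count=1: revealed 1 new [(2,2)] -> total=1
Click 2 (0,4) count=0: revealed 6 new [(0,3) (0,4) (0,5) (1,3) (1,4) (1,5)] -> total=7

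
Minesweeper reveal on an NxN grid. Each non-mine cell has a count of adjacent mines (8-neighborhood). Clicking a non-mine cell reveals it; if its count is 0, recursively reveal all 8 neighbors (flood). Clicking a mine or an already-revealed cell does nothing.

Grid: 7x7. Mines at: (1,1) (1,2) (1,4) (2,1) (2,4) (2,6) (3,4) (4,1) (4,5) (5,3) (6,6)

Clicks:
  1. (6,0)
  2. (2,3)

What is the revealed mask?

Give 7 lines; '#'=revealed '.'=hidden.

Answer: .......
.......
...#...
.......
.......
###....
###....

Derivation:
Click 1 (6,0) count=0: revealed 6 new [(5,0) (5,1) (5,2) (6,0) (6,1) (6,2)] -> total=6
Click 2 (2,3) count=4: revealed 1 new [(2,3)] -> total=7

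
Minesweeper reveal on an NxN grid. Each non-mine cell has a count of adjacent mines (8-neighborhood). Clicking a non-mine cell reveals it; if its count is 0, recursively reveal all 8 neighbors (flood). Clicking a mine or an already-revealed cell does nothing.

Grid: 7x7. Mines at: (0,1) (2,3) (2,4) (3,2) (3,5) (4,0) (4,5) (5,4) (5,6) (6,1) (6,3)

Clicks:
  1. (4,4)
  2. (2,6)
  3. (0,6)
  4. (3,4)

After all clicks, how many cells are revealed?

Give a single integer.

Click 1 (4,4) count=3: revealed 1 new [(4,4)] -> total=1
Click 2 (2,6) count=1: revealed 1 new [(2,6)] -> total=2
Click 3 (0,6) count=0: revealed 11 new [(0,2) (0,3) (0,4) (0,5) (0,6) (1,2) (1,3) (1,4) (1,5) (1,6) (2,5)] -> total=13
Click 4 (3,4) count=4: revealed 1 new [(3,4)] -> total=14

Answer: 14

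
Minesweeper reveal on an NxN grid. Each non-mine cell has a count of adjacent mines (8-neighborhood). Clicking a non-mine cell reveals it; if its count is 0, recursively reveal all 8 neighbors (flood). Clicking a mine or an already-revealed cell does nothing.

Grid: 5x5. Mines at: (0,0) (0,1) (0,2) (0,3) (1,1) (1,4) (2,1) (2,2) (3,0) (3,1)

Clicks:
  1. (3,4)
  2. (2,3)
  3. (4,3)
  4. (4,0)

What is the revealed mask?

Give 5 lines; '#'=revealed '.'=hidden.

Click 1 (3,4) count=0: revealed 8 new [(2,3) (2,4) (3,2) (3,3) (3,4) (4,2) (4,3) (4,4)] -> total=8
Click 2 (2,3) count=2: revealed 0 new [(none)] -> total=8
Click 3 (4,3) count=0: revealed 0 new [(none)] -> total=8
Click 4 (4,0) count=2: revealed 1 new [(4,0)] -> total=9

Answer: .....
.....
...##
..###
#.###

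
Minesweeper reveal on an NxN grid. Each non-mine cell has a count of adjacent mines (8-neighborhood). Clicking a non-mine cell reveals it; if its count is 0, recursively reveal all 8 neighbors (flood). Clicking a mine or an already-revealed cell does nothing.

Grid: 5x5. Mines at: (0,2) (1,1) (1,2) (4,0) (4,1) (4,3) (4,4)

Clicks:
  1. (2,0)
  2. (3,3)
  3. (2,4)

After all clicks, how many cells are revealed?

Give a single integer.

Answer: 9

Derivation:
Click 1 (2,0) count=1: revealed 1 new [(2,0)] -> total=1
Click 2 (3,3) count=2: revealed 1 new [(3,3)] -> total=2
Click 3 (2,4) count=0: revealed 7 new [(0,3) (0,4) (1,3) (1,4) (2,3) (2,4) (3,4)] -> total=9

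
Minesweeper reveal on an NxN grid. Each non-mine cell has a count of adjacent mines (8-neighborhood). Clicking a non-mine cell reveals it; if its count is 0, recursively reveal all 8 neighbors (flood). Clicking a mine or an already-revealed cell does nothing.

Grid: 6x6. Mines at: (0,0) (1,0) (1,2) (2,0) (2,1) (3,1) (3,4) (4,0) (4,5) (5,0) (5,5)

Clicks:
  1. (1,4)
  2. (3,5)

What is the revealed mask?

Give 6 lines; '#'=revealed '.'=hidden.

Click 1 (1,4) count=0: revealed 9 new [(0,3) (0,4) (0,5) (1,3) (1,4) (1,5) (2,3) (2,4) (2,5)] -> total=9
Click 2 (3,5) count=2: revealed 1 new [(3,5)] -> total=10

Answer: ...###
...###
...###
.....#
......
......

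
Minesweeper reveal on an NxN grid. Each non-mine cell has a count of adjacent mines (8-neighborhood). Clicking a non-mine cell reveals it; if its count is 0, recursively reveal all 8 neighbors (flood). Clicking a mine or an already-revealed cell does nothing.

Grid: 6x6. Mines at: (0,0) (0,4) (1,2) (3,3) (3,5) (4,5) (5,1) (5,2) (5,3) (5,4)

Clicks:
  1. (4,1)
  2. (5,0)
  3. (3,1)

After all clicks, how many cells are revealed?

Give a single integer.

Answer: 12

Derivation:
Click 1 (4,1) count=2: revealed 1 new [(4,1)] -> total=1
Click 2 (5,0) count=1: revealed 1 new [(5,0)] -> total=2
Click 3 (3,1) count=0: revealed 10 new [(1,0) (1,1) (2,0) (2,1) (2,2) (3,0) (3,1) (3,2) (4,0) (4,2)] -> total=12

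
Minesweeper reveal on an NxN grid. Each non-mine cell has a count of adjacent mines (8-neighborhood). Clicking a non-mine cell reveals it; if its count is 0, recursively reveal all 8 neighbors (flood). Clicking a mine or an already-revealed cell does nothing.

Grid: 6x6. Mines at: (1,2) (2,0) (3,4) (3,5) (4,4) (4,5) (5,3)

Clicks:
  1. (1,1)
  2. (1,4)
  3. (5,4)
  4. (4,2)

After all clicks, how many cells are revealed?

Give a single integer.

Click 1 (1,1) count=2: revealed 1 new [(1,1)] -> total=1
Click 2 (1,4) count=0: revealed 9 new [(0,3) (0,4) (0,5) (1,3) (1,4) (1,5) (2,3) (2,4) (2,5)] -> total=10
Click 3 (5,4) count=3: revealed 1 new [(5,4)] -> total=11
Click 4 (4,2) count=1: revealed 1 new [(4,2)] -> total=12

Answer: 12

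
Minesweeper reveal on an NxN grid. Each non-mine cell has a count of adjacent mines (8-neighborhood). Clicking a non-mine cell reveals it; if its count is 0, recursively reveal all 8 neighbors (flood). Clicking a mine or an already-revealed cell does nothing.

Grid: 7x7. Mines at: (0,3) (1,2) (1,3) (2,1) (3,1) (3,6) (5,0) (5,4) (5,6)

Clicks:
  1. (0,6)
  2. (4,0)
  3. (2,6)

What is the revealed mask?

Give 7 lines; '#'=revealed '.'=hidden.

Answer: ....###
....###
....###
.......
#......
.......
.......

Derivation:
Click 1 (0,6) count=0: revealed 9 new [(0,4) (0,5) (0,6) (1,4) (1,5) (1,6) (2,4) (2,5) (2,6)] -> total=9
Click 2 (4,0) count=2: revealed 1 new [(4,0)] -> total=10
Click 3 (2,6) count=1: revealed 0 new [(none)] -> total=10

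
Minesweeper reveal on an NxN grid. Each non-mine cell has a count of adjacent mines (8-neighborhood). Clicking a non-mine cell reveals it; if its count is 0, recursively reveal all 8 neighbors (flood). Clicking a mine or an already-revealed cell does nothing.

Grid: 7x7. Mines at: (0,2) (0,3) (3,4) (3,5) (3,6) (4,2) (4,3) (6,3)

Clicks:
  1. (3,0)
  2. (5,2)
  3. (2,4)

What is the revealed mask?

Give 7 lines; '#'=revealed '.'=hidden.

Click 1 (3,0) count=0: revealed 22 new [(0,0) (0,1) (1,0) (1,1) (1,2) (1,3) (2,0) (2,1) (2,2) (2,3) (3,0) (3,1) (3,2) (3,3) (4,0) (4,1) (5,0) (5,1) (5,2) (6,0) (6,1) (6,2)] -> total=22
Click 2 (5,2) count=3: revealed 0 new [(none)] -> total=22
Click 3 (2,4) count=2: revealed 1 new [(2,4)] -> total=23

Answer: ##.....
####...
#####..
####...
##.....
###....
###....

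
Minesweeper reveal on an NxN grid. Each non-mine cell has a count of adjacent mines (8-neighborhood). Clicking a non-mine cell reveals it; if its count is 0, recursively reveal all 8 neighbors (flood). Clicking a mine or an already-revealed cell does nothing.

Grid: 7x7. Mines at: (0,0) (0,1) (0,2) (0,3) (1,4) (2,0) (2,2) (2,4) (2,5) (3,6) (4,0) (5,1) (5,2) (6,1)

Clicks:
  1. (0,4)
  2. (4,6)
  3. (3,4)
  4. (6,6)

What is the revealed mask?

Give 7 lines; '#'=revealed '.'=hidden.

Answer: ....#..
.......
.......
...###.
...####
...####
...####

Derivation:
Click 1 (0,4) count=2: revealed 1 new [(0,4)] -> total=1
Click 2 (4,6) count=1: revealed 1 new [(4,6)] -> total=2
Click 3 (3,4) count=2: revealed 1 new [(3,4)] -> total=3
Click 4 (6,6) count=0: revealed 13 new [(3,3) (3,5) (4,3) (4,4) (4,5) (5,3) (5,4) (5,5) (5,6) (6,3) (6,4) (6,5) (6,6)] -> total=16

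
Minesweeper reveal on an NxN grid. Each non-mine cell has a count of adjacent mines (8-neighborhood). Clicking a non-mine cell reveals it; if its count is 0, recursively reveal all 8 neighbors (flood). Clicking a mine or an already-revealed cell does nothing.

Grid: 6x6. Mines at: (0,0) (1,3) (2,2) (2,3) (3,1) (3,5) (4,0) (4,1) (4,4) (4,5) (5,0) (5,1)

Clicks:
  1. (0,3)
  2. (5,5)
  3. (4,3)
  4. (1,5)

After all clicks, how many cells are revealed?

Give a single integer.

Click 1 (0,3) count=1: revealed 1 new [(0,3)] -> total=1
Click 2 (5,5) count=2: revealed 1 new [(5,5)] -> total=2
Click 3 (4,3) count=1: revealed 1 new [(4,3)] -> total=3
Click 4 (1,5) count=0: revealed 6 new [(0,4) (0,5) (1,4) (1,5) (2,4) (2,5)] -> total=9

Answer: 9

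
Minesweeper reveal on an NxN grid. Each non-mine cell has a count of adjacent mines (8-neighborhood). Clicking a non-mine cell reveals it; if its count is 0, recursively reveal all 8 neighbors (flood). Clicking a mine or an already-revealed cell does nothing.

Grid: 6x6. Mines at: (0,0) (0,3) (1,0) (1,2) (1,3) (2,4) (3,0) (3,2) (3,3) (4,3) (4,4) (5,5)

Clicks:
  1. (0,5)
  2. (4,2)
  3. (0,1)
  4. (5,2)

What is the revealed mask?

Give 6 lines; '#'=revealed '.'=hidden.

Click 1 (0,5) count=0: revealed 4 new [(0,4) (0,5) (1,4) (1,5)] -> total=4
Click 2 (4,2) count=3: revealed 1 new [(4,2)] -> total=5
Click 3 (0,1) count=3: revealed 1 new [(0,1)] -> total=6
Click 4 (5,2) count=1: revealed 1 new [(5,2)] -> total=7

Answer: .#..##
....##
......
......
..#...
..#...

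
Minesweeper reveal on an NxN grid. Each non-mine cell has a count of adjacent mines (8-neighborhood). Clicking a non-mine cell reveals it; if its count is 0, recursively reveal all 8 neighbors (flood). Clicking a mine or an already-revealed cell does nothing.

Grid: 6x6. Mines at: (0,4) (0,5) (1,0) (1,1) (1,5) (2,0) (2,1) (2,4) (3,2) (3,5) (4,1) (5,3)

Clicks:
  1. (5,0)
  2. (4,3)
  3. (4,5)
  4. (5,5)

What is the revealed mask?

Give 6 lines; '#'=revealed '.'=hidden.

Answer: ......
......
......
......
...###
#...##

Derivation:
Click 1 (5,0) count=1: revealed 1 new [(5,0)] -> total=1
Click 2 (4,3) count=2: revealed 1 new [(4,3)] -> total=2
Click 3 (4,5) count=1: revealed 1 new [(4,5)] -> total=3
Click 4 (5,5) count=0: revealed 3 new [(4,4) (5,4) (5,5)] -> total=6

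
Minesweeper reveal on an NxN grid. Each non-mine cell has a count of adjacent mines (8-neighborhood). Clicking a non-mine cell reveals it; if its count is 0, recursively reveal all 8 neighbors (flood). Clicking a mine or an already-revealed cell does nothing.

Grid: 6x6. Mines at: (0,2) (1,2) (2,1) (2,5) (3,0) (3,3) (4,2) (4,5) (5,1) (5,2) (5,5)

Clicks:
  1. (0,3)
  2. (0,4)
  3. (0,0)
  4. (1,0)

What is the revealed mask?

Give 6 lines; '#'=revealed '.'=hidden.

Click 1 (0,3) count=2: revealed 1 new [(0,3)] -> total=1
Click 2 (0,4) count=0: revealed 5 new [(0,4) (0,5) (1,3) (1,4) (1,5)] -> total=6
Click 3 (0,0) count=0: revealed 4 new [(0,0) (0,1) (1,0) (1,1)] -> total=10
Click 4 (1,0) count=1: revealed 0 new [(none)] -> total=10

Answer: ##.###
##.###
......
......
......
......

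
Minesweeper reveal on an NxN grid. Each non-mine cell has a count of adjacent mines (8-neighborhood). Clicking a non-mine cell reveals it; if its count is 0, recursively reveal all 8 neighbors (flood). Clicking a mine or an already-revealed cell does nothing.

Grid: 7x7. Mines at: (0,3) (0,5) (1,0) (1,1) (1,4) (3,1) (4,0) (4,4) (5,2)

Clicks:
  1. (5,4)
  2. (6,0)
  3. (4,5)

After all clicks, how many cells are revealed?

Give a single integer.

Click 1 (5,4) count=1: revealed 1 new [(5,4)] -> total=1
Click 2 (6,0) count=0: revealed 4 new [(5,0) (5,1) (6,0) (6,1)] -> total=5
Click 3 (4,5) count=1: revealed 1 new [(4,5)] -> total=6

Answer: 6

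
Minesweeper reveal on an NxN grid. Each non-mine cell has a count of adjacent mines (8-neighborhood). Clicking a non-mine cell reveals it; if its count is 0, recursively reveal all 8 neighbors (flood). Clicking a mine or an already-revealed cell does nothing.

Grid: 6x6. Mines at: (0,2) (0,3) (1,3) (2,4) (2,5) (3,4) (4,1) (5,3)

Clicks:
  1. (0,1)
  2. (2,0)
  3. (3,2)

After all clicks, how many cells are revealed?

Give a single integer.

Click 1 (0,1) count=1: revealed 1 new [(0,1)] -> total=1
Click 2 (2,0) count=0: revealed 10 new [(0,0) (1,0) (1,1) (1,2) (2,0) (2,1) (2,2) (3,0) (3,1) (3,2)] -> total=11
Click 3 (3,2) count=1: revealed 0 new [(none)] -> total=11

Answer: 11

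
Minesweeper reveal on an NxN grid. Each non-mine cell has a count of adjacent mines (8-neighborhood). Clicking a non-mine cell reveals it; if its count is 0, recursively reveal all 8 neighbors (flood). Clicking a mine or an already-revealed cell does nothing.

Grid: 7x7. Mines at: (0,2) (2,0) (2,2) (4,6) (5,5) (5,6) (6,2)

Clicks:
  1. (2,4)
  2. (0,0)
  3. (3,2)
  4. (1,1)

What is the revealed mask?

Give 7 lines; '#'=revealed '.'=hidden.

Answer: ##.####
##.####
...####
#######
######.
#####..
##.....

Derivation:
Click 1 (2,4) count=0: revealed 32 new [(0,3) (0,4) (0,5) (0,6) (1,3) (1,4) (1,5) (1,6) (2,3) (2,4) (2,5) (2,6) (3,0) (3,1) (3,2) (3,3) (3,4) (3,5) (3,6) (4,0) (4,1) (4,2) (4,3) (4,4) (4,5) (5,0) (5,1) (5,2) (5,3) (5,4) (6,0) (6,1)] -> total=32
Click 2 (0,0) count=0: revealed 4 new [(0,0) (0,1) (1,0) (1,1)] -> total=36
Click 3 (3,2) count=1: revealed 0 new [(none)] -> total=36
Click 4 (1,1) count=3: revealed 0 new [(none)] -> total=36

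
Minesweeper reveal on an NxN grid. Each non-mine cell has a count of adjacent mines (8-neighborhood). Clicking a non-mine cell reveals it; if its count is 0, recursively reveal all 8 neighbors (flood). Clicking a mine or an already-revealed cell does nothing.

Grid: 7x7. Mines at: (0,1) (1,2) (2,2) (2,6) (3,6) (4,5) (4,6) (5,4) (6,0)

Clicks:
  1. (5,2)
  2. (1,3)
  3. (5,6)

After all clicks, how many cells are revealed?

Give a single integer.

Click 1 (5,2) count=0: revealed 19 new [(1,0) (1,1) (2,0) (2,1) (3,0) (3,1) (3,2) (3,3) (4,0) (4,1) (4,2) (4,3) (5,0) (5,1) (5,2) (5,3) (6,1) (6,2) (6,3)] -> total=19
Click 2 (1,3) count=2: revealed 1 new [(1,3)] -> total=20
Click 3 (5,6) count=2: revealed 1 new [(5,6)] -> total=21

Answer: 21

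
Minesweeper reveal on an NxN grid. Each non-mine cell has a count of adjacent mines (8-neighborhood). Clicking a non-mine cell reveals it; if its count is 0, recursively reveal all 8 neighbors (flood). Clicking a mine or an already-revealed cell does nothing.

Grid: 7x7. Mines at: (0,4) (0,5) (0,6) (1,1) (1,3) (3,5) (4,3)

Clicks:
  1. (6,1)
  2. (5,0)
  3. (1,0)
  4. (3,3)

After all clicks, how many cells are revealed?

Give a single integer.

Click 1 (6,1) count=0: revealed 26 new [(2,0) (2,1) (2,2) (3,0) (3,1) (3,2) (4,0) (4,1) (4,2) (4,4) (4,5) (4,6) (5,0) (5,1) (5,2) (5,3) (5,4) (5,5) (5,6) (6,0) (6,1) (6,2) (6,3) (6,4) (6,5) (6,6)] -> total=26
Click 2 (5,0) count=0: revealed 0 new [(none)] -> total=26
Click 3 (1,0) count=1: revealed 1 new [(1,0)] -> total=27
Click 4 (3,3) count=1: revealed 1 new [(3,3)] -> total=28

Answer: 28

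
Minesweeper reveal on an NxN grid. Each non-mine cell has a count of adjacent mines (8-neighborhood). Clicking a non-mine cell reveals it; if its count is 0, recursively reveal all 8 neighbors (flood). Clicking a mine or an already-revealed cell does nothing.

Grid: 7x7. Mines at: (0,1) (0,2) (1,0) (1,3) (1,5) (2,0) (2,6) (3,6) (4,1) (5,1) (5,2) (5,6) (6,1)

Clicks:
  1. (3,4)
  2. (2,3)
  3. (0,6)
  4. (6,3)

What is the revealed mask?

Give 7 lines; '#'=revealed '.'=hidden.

Click 1 (3,4) count=0: revealed 18 new [(2,2) (2,3) (2,4) (2,5) (3,2) (3,3) (3,4) (3,5) (4,2) (4,3) (4,4) (4,5) (5,3) (5,4) (5,5) (6,3) (6,4) (6,5)] -> total=18
Click 2 (2,3) count=1: revealed 0 new [(none)] -> total=18
Click 3 (0,6) count=1: revealed 1 new [(0,6)] -> total=19
Click 4 (6,3) count=1: revealed 0 new [(none)] -> total=19

Answer: ......#
.......
..####.
..####.
..####.
...###.
...###.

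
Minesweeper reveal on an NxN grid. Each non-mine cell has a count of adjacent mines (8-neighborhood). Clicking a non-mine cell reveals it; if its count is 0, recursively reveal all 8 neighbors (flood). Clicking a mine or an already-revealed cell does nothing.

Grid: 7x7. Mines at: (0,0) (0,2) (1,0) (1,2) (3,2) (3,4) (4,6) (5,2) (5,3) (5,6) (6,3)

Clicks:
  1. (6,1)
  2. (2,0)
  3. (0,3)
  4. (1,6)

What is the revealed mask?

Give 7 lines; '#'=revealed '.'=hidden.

Answer: ...####
...####
#..####
.....##
.......
.......
.#.....

Derivation:
Click 1 (6,1) count=1: revealed 1 new [(6,1)] -> total=1
Click 2 (2,0) count=1: revealed 1 new [(2,0)] -> total=2
Click 3 (0,3) count=2: revealed 1 new [(0,3)] -> total=3
Click 4 (1,6) count=0: revealed 13 new [(0,4) (0,5) (0,6) (1,3) (1,4) (1,5) (1,6) (2,3) (2,4) (2,5) (2,6) (3,5) (3,6)] -> total=16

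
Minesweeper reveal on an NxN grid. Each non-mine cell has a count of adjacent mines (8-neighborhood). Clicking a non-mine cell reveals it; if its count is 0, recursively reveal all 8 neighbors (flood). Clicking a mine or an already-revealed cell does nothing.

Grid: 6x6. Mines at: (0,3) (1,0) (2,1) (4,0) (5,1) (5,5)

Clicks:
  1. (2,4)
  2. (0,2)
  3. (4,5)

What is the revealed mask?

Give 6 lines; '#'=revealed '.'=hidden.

Click 1 (2,4) count=0: revealed 21 new [(0,4) (0,5) (1,2) (1,3) (1,4) (1,5) (2,2) (2,3) (2,4) (2,5) (3,2) (3,3) (3,4) (3,5) (4,2) (4,3) (4,4) (4,5) (5,2) (5,3) (5,4)] -> total=21
Click 2 (0,2) count=1: revealed 1 new [(0,2)] -> total=22
Click 3 (4,5) count=1: revealed 0 new [(none)] -> total=22

Answer: ..#.##
..####
..####
..####
..####
..###.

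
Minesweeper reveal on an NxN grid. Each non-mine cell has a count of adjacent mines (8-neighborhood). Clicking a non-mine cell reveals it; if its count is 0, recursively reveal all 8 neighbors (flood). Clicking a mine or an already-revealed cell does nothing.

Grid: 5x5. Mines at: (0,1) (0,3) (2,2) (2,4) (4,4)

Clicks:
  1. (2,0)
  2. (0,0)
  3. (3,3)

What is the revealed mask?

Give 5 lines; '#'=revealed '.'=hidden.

Answer: #....
##...
##...
####.
####.

Derivation:
Click 1 (2,0) count=0: revealed 12 new [(1,0) (1,1) (2,0) (2,1) (3,0) (3,1) (3,2) (3,3) (4,0) (4,1) (4,2) (4,3)] -> total=12
Click 2 (0,0) count=1: revealed 1 new [(0,0)] -> total=13
Click 3 (3,3) count=3: revealed 0 new [(none)] -> total=13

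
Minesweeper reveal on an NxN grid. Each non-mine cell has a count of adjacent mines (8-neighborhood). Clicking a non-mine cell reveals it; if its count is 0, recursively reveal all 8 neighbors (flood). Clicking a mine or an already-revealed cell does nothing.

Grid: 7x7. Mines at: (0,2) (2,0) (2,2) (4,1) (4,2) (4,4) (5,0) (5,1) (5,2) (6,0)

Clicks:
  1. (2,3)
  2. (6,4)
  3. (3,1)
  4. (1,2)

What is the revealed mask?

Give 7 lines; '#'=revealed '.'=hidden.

Answer: ...####
..#####
...####
.#.####
.....##
...####
...####

Derivation:
Click 1 (2,3) count=1: revealed 1 new [(2,3)] -> total=1
Click 2 (6,4) count=0: revealed 25 new [(0,3) (0,4) (0,5) (0,6) (1,3) (1,4) (1,5) (1,6) (2,4) (2,5) (2,6) (3,3) (3,4) (3,5) (3,6) (4,5) (4,6) (5,3) (5,4) (5,5) (5,6) (6,3) (6,4) (6,5) (6,6)] -> total=26
Click 3 (3,1) count=4: revealed 1 new [(3,1)] -> total=27
Click 4 (1,2) count=2: revealed 1 new [(1,2)] -> total=28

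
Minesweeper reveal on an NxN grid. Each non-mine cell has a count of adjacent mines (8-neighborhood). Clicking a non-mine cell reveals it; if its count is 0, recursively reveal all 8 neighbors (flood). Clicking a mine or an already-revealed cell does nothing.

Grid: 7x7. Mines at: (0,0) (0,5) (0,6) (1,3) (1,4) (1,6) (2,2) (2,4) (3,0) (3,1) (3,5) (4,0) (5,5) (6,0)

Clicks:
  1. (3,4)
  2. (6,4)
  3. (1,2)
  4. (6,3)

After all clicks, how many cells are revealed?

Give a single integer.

Click 1 (3,4) count=2: revealed 1 new [(3,4)] -> total=1
Click 2 (6,4) count=1: revealed 1 new [(6,4)] -> total=2
Click 3 (1,2) count=2: revealed 1 new [(1,2)] -> total=3
Click 4 (6,3) count=0: revealed 13 new [(3,2) (3,3) (4,1) (4,2) (4,3) (4,4) (5,1) (5,2) (5,3) (5,4) (6,1) (6,2) (6,3)] -> total=16

Answer: 16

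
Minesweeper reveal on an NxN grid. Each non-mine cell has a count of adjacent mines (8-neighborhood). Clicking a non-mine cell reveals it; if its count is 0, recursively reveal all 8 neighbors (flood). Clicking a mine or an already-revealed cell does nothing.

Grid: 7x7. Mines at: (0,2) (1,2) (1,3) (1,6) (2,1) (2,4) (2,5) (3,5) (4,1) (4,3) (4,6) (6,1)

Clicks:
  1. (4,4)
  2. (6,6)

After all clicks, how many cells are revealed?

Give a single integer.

Click 1 (4,4) count=2: revealed 1 new [(4,4)] -> total=1
Click 2 (6,6) count=0: revealed 10 new [(5,2) (5,3) (5,4) (5,5) (5,6) (6,2) (6,3) (6,4) (6,5) (6,6)] -> total=11

Answer: 11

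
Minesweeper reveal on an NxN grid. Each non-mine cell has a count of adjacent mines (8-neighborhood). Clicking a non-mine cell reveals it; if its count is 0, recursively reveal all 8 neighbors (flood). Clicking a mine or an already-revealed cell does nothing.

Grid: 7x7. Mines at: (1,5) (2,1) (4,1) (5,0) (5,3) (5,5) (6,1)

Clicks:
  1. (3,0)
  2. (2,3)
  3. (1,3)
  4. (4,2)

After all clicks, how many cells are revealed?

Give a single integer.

Click 1 (3,0) count=2: revealed 1 new [(3,0)] -> total=1
Click 2 (2,3) count=0: revealed 25 new [(0,0) (0,1) (0,2) (0,3) (0,4) (1,0) (1,1) (1,2) (1,3) (1,4) (2,2) (2,3) (2,4) (2,5) (2,6) (3,2) (3,3) (3,4) (3,5) (3,6) (4,2) (4,3) (4,4) (4,5) (4,6)] -> total=26
Click 3 (1,3) count=0: revealed 0 new [(none)] -> total=26
Click 4 (4,2) count=2: revealed 0 new [(none)] -> total=26

Answer: 26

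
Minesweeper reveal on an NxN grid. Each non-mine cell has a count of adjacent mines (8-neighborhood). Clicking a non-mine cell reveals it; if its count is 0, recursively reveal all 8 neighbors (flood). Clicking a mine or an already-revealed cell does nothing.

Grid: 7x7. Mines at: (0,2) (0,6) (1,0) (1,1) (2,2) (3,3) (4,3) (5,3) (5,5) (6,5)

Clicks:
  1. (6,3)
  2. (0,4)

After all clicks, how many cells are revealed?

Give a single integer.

Click 1 (6,3) count=1: revealed 1 new [(6,3)] -> total=1
Click 2 (0,4) count=0: revealed 17 new [(0,3) (0,4) (0,5) (1,3) (1,4) (1,5) (1,6) (2,3) (2,4) (2,5) (2,6) (3,4) (3,5) (3,6) (4,4) (4,5) (4,6)] -> total=18

Answer: 18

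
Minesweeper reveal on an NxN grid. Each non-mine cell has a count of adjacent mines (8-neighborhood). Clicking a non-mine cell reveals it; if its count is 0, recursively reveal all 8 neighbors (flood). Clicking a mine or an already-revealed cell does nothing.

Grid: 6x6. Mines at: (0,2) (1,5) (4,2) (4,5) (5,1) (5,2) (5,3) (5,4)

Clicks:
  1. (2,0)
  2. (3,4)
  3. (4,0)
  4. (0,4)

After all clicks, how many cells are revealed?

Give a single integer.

Answer: 20

Derivation:
Click 1 (2,0) count=0: revealed 19 new [(0,0) (0,1) (1,0) (1,1) (1,2) (1,3) (1,4) (2,0) (2,1) (2,2) (2,3) (2,4) (3,0) (3,1) (3,2) (3,3) (3,4) (4,0) (4,1)] -> total=19
Click 2 (3,4) count=1: revealed 0 new [(none)] -> total=19
Click 3 (4,0) count=1: revealed 0 new [(none)] -> total=19
Click 4 (0,4) count=1: revealed 1 new [(0,4)] -> total=20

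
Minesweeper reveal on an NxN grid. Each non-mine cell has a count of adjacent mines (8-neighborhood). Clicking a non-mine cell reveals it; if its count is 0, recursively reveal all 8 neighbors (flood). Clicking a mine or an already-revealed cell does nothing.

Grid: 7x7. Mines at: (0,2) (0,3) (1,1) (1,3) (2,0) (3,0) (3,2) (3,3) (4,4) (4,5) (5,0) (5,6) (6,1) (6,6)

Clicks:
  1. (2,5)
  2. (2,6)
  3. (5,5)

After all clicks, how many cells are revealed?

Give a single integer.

Click 1 (2,5) count=0: revealed 12 new [(0,4) (0,5) (0,6) (1,4) (1,5) (1,6) (2,4) (2,5) (2,6) (3,4) (3,5) (3,6)] -> total=12
Click 2 (2,6) count=0: revealed 0 new [(none)] -> total=12
Click 3 (5,5) count=4: revealed 1 new [(5,5)] -> total=13

Answer: 13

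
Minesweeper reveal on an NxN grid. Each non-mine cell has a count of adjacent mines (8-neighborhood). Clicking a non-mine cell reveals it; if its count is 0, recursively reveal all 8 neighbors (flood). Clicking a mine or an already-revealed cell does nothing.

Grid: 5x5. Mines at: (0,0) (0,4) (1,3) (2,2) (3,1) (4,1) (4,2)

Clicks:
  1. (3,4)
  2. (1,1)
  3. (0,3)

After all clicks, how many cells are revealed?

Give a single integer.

Click 1 (3,4) count=0: revealed 6 new [(2,3) (2,4) (3,3) (3,4) (4,3) (4,4)] -> total=6
Click 2 (1,1) count=2: revealed 1 new [(1,1)] -> total=7
Click 3 (0,3) count=2: revealed 1 new [(0,3)] -> total=8

Answer: 8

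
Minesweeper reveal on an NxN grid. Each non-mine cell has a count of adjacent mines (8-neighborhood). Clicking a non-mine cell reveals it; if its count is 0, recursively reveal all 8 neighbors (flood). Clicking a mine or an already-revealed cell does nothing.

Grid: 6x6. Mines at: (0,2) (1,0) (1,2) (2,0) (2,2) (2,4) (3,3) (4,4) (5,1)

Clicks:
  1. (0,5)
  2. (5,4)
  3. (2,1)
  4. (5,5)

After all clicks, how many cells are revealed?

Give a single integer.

Answer: 9

Derivation:
Click 1 (0,5) count=0: revealed 6 new [(0,3) (0,4) (0,5) (1,3) (1,4) (1,5)] -> total=6
Click 2 (5,4) count=1: revealed 1 new [(5,4)] -> total=7
Click 3 (2,1) count=4: revealed 1 new [(2,1)] -> total=8
Click 4 (5,5) count=1: revealed 1 new [(5,5)] -> total=9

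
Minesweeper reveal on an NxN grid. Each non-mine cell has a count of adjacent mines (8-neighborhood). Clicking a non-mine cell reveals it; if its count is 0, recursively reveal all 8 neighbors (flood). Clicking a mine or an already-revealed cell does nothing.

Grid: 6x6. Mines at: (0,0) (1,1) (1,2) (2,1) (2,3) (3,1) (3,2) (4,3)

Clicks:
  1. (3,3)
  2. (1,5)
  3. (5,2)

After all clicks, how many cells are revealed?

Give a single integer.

Answer: 16

Derivation:
Click 1 (3,3) count=3: revealed 1 new [(3,3)] -> total=1
Click 2 (1,5) count=0: revealed 14 new [(0,3) (0,4) (0,5) (1,3) (1,4) (1,5) (2,4) (2,5) (3,4) (3,5) (4,4) (4,5) (5,4) (5,5)] -> total=15
Click 3 (5,2) count=1: revealed 1 new [(5,2)] -> total=16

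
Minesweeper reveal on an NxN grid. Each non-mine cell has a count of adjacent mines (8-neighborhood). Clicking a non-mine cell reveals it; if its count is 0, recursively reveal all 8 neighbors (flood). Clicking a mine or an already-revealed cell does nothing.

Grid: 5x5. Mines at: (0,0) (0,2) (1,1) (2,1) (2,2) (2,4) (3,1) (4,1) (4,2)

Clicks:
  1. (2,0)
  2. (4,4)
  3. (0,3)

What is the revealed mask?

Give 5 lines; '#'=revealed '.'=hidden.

Click 1 (2,0) count=3: revealed 1 new [(2,0)] -> total=1
Click 2 (4,4) count=0: revealed 4 new [(3,3) (3,4) (4,3) (4,4)] -> total=5
Click 3 (0,3) count=1: revealed 1 new [(0,3)] -> total=6

Answer: ...#.
.....
#....
...##
...##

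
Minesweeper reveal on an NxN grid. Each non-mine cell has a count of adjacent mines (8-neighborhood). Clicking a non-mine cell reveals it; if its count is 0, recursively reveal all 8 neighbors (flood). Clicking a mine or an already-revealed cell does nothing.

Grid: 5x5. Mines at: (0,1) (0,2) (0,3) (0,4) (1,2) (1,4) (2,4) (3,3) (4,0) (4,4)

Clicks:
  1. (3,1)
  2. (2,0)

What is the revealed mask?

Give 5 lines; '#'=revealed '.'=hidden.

Click 1 (3,1) count=1: revealed 1 new [(3,1)] -> total=1
Click 2 (2,0) count=0: revealed 5 new [(1,0) (1,1) (2,0) (2,1) (3,0)] -> total=6

Answer: .....
##...
##...
##...
.....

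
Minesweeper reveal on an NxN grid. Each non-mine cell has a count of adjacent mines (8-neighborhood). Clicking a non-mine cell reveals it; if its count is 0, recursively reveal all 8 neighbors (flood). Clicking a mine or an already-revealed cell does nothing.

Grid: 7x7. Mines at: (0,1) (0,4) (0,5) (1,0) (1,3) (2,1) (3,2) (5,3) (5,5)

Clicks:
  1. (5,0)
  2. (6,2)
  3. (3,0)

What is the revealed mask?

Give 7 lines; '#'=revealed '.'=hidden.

Answer: .......
.......
.......
##.....
###....
###....
###....

Derivation:
Click 1 (5,0) count=0: revealed 11 new [(3,0) (3,1) (4,0) (4,1) (4,2) (5,0) (5,1) (5,2) (6,0) (6,1) (6,2)] -> total=11
Click 2 (6,2) count=1: revealed 0 new [(none)] -> total=11
Click 3 (3,0) count=1: revealed 0 new [(none)] -> total=11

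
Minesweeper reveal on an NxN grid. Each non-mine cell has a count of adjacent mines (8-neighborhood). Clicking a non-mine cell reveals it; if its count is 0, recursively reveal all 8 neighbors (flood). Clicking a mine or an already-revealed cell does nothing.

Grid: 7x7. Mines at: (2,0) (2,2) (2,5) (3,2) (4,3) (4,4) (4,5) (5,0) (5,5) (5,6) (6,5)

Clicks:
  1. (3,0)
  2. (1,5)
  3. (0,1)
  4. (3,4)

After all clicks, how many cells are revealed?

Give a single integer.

Answer: 16

Derivation:
Click 1 (3,0) count=1: revealed 1 new [(3,0)] -> total=1
Click 2 (1,5) count=1: revealed 1 new [(1,5)] -> total=2
Click 3 (0,1) count=0: revealed 13 new [(0,0) (0,1) (0,2) (0,3) (0,4) (0,5) (0,6) (1,0) (1,1) (1,2) (1,3) (1,4) (1,6)] -> total=15
Click 4 (3,4) count=4: revealed 1 new [(3,4)] -> total=16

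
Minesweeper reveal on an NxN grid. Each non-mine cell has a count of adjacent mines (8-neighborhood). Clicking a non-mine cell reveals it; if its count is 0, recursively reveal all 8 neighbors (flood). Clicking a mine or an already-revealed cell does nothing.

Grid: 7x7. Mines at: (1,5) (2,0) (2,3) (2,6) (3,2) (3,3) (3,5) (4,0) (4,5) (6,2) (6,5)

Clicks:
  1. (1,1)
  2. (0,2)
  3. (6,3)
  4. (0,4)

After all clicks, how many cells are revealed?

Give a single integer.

Click 1 (1,1) count=1: revealed 1 new [(1,1)] -> total=1
Click 2 (0,2) count=0: revealed 9 new [(0,0) (0,1) (0,2) (0,3) (0,4) (1,0) (1,2) (1,3) (1,4)] -> total=10
Click 3 (6,3) count=1: revealed 1 new [(6,3)] -> total=11
Click 4 (0,4) count=1: revealed 0 new [(none)] -> total=11

Answer: 11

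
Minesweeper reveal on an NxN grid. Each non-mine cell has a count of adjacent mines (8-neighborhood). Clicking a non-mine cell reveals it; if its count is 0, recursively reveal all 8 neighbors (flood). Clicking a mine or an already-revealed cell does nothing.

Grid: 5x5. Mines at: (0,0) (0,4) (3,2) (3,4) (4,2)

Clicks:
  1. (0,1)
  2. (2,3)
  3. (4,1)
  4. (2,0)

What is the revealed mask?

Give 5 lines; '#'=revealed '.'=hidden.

Answer: .#...
##...
##.#.
##...
##...

Derivation:
Click 1 (0,1) count=1: revealed 1 new [(0,1)] -> total=1
Click 2 (2,3) count=2: revealed 1 new [(2,3)] -> total=2
Click 3 (4,1) count=2: revealed 1 new [(4,1)] -> total=3
Click 4 (2,0) count=0: revealed 7 new [(1,0) (1,1) (2,0) (2,1) (3,0) (3,1) (4,0)] -> total=10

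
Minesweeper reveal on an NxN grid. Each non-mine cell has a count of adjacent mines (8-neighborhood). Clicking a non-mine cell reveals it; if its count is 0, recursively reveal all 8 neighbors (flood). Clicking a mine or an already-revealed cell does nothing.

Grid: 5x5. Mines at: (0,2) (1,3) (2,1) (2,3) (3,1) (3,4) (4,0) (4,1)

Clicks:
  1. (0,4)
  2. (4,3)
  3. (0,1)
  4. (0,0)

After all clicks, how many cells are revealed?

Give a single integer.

Answer: 6

Derivation:
Click 1 (0,4) count=1: revealed 1 new [(0,4)] -> total=1
Click 2 (4,3) count=1: revealed 1 new [(4,3)] -> total=2
Click 3 (0,1) count=1: revealed 1 new [(0,1)] -> total=3
Click 4 (0,0) count=0: revealed 3 new [(0,0) (1,0) (1,1)] -> total=6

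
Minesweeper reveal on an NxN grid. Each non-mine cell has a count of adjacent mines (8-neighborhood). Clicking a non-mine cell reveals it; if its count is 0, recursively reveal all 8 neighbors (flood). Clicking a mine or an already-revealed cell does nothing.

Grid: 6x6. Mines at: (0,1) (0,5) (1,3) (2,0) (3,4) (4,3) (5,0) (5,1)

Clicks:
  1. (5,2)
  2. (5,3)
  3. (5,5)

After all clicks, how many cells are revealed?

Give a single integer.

Click 1 (5,2) count=2: revealed 1 new [(5,2)] -> total=1
Click 2 (5,3) count=1: revealed 1 new [(5,3)] -> total=2
Click 3 (5,5) count=0: revealed 4 new [(4,4) (4,5) (5,4) (5,5)] -> total=6

Answer: 6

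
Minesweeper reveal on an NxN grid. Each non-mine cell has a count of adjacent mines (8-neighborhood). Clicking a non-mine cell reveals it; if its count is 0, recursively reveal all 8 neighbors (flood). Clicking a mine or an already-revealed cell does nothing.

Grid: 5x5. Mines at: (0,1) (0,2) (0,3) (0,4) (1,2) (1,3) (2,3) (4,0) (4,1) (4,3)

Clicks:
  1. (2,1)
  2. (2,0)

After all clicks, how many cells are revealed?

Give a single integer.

Click 1 (2,1) count=1: revealed 1 new [(2,1)] -> total=1
Click 2 (2,0) count=0: revealed 5 new [(1,0) (1,1) (2,0) (3,0) (3,1)] -> total=6

Answer: 6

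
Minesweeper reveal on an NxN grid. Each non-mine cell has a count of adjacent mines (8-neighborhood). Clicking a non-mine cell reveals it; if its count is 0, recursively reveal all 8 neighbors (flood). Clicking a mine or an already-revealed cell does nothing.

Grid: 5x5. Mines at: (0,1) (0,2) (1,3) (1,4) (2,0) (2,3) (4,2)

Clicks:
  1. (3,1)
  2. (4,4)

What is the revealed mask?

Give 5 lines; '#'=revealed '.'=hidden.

Click 1 (3,1) count=2: revealed 1 new [(3,1)] -> total=1
Click 2 (4,4) count=0: revealed 4 new [(3,3) (3,4) (4,3) (4,4)] -> total=5

Answer: .....
.....
.....
.#.##
...##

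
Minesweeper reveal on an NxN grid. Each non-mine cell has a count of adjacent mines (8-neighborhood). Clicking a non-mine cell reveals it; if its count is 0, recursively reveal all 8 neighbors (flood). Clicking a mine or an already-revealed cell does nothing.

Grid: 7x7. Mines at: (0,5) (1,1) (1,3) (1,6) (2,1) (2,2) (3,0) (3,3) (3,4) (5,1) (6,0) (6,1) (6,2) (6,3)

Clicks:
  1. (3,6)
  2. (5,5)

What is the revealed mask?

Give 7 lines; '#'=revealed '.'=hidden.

Click 1 (3,6) count=0: revealed 13 new [(2,5) (2,6) (3,5) (3,6) (4,4) (4,5) (4,6) (5,4) (5,5) (5,6) (6,4) (6,5) (6,6)] -> total=13
Click 2 (5,5) count=0: revealed 0 new [(none)] -> total=13

Answer: .......
.......
.....##
.....##
....###
....###
....###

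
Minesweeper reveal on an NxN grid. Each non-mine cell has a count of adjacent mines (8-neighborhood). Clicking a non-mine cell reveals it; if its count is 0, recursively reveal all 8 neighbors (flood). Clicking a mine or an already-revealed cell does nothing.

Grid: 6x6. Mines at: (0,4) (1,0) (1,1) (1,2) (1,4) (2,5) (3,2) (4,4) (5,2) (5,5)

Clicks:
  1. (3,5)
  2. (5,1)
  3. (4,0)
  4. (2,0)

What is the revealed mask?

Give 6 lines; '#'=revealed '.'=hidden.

Answer: ......
......
##....
##...#
##....
##....

Derivation:
Click 1 (3,5) count=2: revealed 1 new [(3,5)] -> total=1
Click 2 (5,1) count=1: revealed 1 new [(5,1)] -> total=2
Click 3 (4,0) count=0: revealed 7 new [(2,0) (2,1) (3,0) (3,1) (4,0) (4,1) (5,0)] -> total=9
Click 4 (2,0) count=2: revealed 0 new [(none)] -> total=9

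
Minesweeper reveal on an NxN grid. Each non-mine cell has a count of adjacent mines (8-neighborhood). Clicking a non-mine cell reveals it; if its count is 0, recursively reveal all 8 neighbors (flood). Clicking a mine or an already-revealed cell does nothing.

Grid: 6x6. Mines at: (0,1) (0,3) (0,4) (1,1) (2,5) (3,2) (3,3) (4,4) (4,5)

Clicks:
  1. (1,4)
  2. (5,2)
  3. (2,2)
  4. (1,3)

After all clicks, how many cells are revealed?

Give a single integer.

Answer: 15

Derivation:
Click 1 (1,4) count=3: revealed 1 new [(1,4)] -> total=1
Click 2 (5,2) count=0: revealed 12 new [(2,0) (2,1) (3,0) (3,1) (4,0) (4,1) (4,2) (4,3) (5,0) (5,1) (5,2) (5,3)] -> total=13
Click 3 (2,2) count=3: revealed 1 new [(2,2)] -> total=14
Click 4 (1,3) count=2: revealed 1 new [(1,3)] -> total=15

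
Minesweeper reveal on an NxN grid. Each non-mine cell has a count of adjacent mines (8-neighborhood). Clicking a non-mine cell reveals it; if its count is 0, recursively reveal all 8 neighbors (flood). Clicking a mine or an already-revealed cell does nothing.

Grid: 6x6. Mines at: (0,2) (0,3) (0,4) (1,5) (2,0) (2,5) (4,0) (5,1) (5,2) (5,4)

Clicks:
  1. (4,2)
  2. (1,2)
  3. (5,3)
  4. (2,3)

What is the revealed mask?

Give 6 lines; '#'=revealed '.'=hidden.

Click 1 (4,2) count=2: revealed 1 new [(4,2)] -> total=1
Click 2 (1,2) count=2: revealed 1 new [(1,2)] -> total=2
Click 3 (5,3) count=2: revealed 1 new [(5,3)] -> total=3
Click 4 (2,3) count=0: revealed 14 new [(1,1) (1,3) (1,4) (2,1) (2,2) (2,3) (2,4) (3,1) (3,2) (3,3) (3,4) (4,1) (4,3) (4,4)] -> total=17

Answer: ......
.####.
.####.
.####.
.####.
...#..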